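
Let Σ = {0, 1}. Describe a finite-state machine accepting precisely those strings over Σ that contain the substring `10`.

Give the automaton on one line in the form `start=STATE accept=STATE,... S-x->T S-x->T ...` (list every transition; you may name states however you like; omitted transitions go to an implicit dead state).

States q0..q1 record the length of the longest prefix of `10` that matches the current input suffix. Reaching q2 means `10` has been seen, and we stay there forever. Accept from q2.
        0   1  
>  q0   q0  q1 
   q1   q2  q1 
 * q2   q2  q2 
(> = start, * = accepting)

start=q0 accept=q2 q0-0->q0 q0-1->q1 q1-0->q2 q1-1->q1 q2-0->q2 q2-1->q2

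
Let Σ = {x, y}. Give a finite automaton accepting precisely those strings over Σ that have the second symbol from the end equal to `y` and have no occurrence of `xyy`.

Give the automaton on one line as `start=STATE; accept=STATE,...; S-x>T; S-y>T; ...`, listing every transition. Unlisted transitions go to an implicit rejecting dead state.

Run two small machines in parallel and take their product. The first has 7 states tracking the last 2 symbols read; the second has 4 states tracking partial matches of the forbidden pattern `xyy`. A product state is a pair (one from each), accepting exactly when both do.
11 states suffice.
          x    y  
>  S0     S1   S2 
   S1     S3   S4 
   S2     S5   S6 
   S3     S3   S4 
   S4     S5   S7 
 * S5     S3   S4 
 * S6     S5   S6 
   S7     S8   S7 
   S8     S9  S10 
   S9     S9  S10 
   S10    S8   S7 
(> = start, * = accepting)

start=S0; accept=S5,S6; S0-x>S1; S0-y>S2; S1-x>S3; S1-y>S4; S2-x>S5; S2-y>S6; S3-x>S3; S3-y>S4; S4-x>S5; S4-y>S7; S5-x>S3; S5-y>S4; S6-x>S5; S6-y>S6; S7-x>S8; S7-y>S7; S8-x>S9; S8-y>S10; S9-x>S9; S9-y>S10; S10-x>S8; S10-y>S7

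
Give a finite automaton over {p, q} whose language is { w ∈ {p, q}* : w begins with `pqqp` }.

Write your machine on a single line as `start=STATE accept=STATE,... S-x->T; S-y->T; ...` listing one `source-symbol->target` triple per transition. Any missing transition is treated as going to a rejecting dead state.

Walk along `pqqp` while the input agrees: from s0 take `p` to s1, and so on. Any deviation drops to the rejecting sink s5. Once s4 is reached the prefix is confirmed and every continuation is accepted.
A 6-state machine:
        p   q  
>  s0   s1  s5 
   s1   s5  s2 
   s2   s5  s3 
   s3   s4  s5 
 * s4   s4  s4 
   s5   s5  s5 
(> = start, * = accepting)

start=s0; accept=s4; s0-p->s1; s0-q->s5; s1-p->s5; s1-q->s2; s2-p->s5; s2-q->s3; s3-p->s4; s3-q->s5; s4-p->s4; s4-q->s4; s5-p->s5; s5-q->s5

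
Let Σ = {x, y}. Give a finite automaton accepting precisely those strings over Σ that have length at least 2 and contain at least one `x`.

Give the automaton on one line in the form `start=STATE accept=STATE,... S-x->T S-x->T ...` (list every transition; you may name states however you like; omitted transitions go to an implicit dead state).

start=S0 accept=S3 S0-x->S1 S0-y->S2 S1-x->S3 S1-y->S3 S2-x->S3 S2-y->S2 S3-x->S3 S3-y->S3

Build one automaton per condition and run them in lockstep. One (4 states) tracks the input length, saturating at 3; the other (3 states) tracks the count of `x`s, saturating at 2. Each combined state is a pair, one component from each; accept when both components accept. After merging equivalent states the machine shrinks.
4 states suffice.
        x   y  
>  S0   S1  S2 
   S1   S3  S3 
   S2   S3  S2 
 * S3   S3  S3 
(> = start, * = accepting)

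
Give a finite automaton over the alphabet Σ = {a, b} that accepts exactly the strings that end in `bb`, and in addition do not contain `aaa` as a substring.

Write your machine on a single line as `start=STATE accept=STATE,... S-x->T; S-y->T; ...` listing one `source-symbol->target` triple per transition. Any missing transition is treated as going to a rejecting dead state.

Build one automaton per condition and run them in lockstep. One (3 states) tracks how much of the suffix `bb` has currently been matched; the other (4 states) tracks partial matches of the forbidden pattern `aaa`. Each combined state is a pair, one component from each; accept when both components accept. After merging equivalent states the machine shrinks.
6 states suffice.
        a   b  
>  s0   s1  s2 
   s1   s3  s2 
   s2   s1  s4 
   s3   s5  s2 
 * s4   s1  s4 
   s5   s5  s5 
(> = start, * = accepting)

start=s0; accept=s4; s0-a->s1; s0-b->s2; s1-a->s3; s1-b->s2; s2-a->s1; s2-b->s4; s3-a->s5; s3-b->s2; s4-a->s1; s4-b->s4; s5-a->s5; s5-b->s5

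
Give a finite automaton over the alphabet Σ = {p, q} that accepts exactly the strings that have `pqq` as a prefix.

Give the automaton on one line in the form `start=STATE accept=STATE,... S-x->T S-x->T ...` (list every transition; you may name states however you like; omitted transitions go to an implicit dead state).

start=S0 accept=S3 S0-p->S1 S0-q->S4 S1-p->S4 S1-q->S2 S2-p->S4 S2-q->S3 S3-p->S3 S3-q->S3 S4-p->S4 S4-q->S4

Check the first 3 symbols one by one: S0 through S2 record how many have matched `pqq` so far; any wrong symbol goes to the dead state S4. After all 3 match we enter the accepting sink S3.
A 5-state machine:
        p   q  
>  S0   S1  S4 
   S1   S4  S2 
   S2   S4  S3 
 * S3   S3  S3 
   S4   S4  S4 
(> = start, * = accepting)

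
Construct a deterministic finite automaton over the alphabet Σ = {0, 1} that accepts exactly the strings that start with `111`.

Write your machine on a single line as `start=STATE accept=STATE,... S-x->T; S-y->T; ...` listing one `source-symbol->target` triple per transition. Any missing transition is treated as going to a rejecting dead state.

start=q0; accept=q3; q0-0->q4; q0-1->q1; q1-0->q4; q1-1->q2; q2-0->q4; q2-1->q3; q3-0->q3; q3-1->q3; q4-0->q4; q4-1->q4

Walk along `111` while the input agrees: from q0 take `1` to q1, and so on. Any deviation drops to the rejecting sink q4. Once q3 is reached the prefix is confirmed and every continuation is accepted.
With 5 states:
        0   1  
>  q0   q4  q1 
   q1   q4  q2 
   q2   q4  q3 
 * q3   q3  q3 
   q4   q4  q4 
(> = start, * = accepting)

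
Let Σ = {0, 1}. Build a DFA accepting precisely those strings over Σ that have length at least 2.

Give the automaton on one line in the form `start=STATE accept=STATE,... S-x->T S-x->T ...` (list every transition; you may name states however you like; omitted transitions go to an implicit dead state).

Count input length up to 3: every symbol moves from q0 toward q3, which means 'more than 2' and absorbs. Accept from {q2, q3}.
4 states suffice.
        0   1  
>  q0   q1  q1 
   q1   q2  q2 
 * q2   q3  q3 
 * q3   q3  q3 
(> = start, * = accepting)

start=q0 accept=q2,q3 q0-0->q1 q0-1->q1 q1-0->q2 q1-1->q2 q2-0->q3 q2-1->q3 q3-0->q3 q3-1->q3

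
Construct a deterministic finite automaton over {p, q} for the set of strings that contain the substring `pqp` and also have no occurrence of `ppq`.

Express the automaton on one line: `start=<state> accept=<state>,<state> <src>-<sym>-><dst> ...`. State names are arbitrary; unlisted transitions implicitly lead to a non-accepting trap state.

start=A accept=F,I,J A-p->B A-q->A B-p->C B-q->D C-p->C C-q->E D-p->F D-q->A E-p->G E-q->H F-p->I F-q->J G-p->G G-q->G H-p->K H-q->H I-p->I I-q->G J-p->F J-q->J K-p->K K-q->E

Handle the two conditions separately and then intersect. The first has 4 states tracking whether and how much of `pqp` has been seen; the second has 4 states tracking partial matches of the forbidden pattern `ppq`. A product state is a pair (one from each), accepting exactly when both do.
       p  q 
>  A   B  A 
   B   C  D 
   C   C  E 
   D   F  A 
   E   G  H 
 * F   I  J 
   G   G  G 
   H   K  H 
 * I   I  G 
 * J   F  J 
   K   K  E 
(> = start, * = accepting)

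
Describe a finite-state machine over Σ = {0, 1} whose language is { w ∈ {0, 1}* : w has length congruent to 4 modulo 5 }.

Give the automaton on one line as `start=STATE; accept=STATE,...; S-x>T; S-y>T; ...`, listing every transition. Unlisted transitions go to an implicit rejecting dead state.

Only the length mod 5 matters, so use a 5-cycle: from any state, every input symbol moves to the next state, wrapping q4 back to q0. Mark q4 accepting.
5 states suffice.
        0   1  
>  q0   q1  q1 
   q1   q2  q2 
   q2   q3  q3 
   q3   q4  q4 
 * q4   q0  q0 
(> = start, * = accepting)

start=q0; accept=q4; q0-0>q1; q0-1>q1; q1-0>q2; q1-1>q2; q2-0>q3; q2-1>q3; q3-0>q4; q3-1>q4; q4-0>q0; q4-1>q0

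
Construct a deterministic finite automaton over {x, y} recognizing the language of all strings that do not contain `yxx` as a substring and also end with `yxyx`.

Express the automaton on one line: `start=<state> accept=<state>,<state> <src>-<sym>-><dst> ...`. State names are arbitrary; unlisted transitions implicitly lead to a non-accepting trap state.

start=q0 accept=q6 q0-x->q0 q0-y->q1 q1-x->q2 q1-y->q1 q2-x->q3 q2-y->q4 q3-x->q3 q3-y->q5 q4-x->q6 q4-y->q1 q5-x->q7 q5-y->q5 q6-x->q3 q6-y->q4 q7-x->q3 q7-y->q8 q8-x->q9 q8-y->q5 q9-x->q3 q9-y->q8

Handle the two conditions separately and then intersect. One (4 states) tracks partial matches of the forbidden pattern `yxx`; the other (5 states) tracks how much of the suffix `yxyx` has currently been matched. Each combined state is a pair, one component from each; accept when both components accept.
A 10-state machine:
        x   y  
>  q0   q0  q1 
   q1   q2  q1 
   q2   q3  q4 
   q3   q3  q5 
   q4   q6  q1 
   q5   q7  q5 
 * q6   q3  q4 
   q7   q3  q8 
   q8   q9  q5 
   q9   q3  q8 
(> = start, * = accepting)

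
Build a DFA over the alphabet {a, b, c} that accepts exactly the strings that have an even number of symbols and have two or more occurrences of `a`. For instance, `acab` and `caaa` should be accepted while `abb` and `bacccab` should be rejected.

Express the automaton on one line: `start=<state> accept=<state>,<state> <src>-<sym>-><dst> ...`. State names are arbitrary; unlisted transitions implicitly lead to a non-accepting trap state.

start=q0 accept=q3 q0-a->q1 q0-b->q2 q0-c->q2 q1-a->q3 q1-b->q4 q1-c->q4 q2-a->q4 q2-b->q0 q2-c->q0 q3-a->q5 q3-b->q5 q3-c->q5 q4-a->q5 q4-b->q1 q4-c->q1 q5-a->q3 q5-b->q3 q5-c->q3

Run two small machines in parallel and take their product. The first has 2 states tracking the input length modulo 2; the second has 4 states tracking the count of `a`s, saturating at 3. A product state is a pair (one from each), accepting exactly when both do. After merging equivalent states the machine shrinks.
With 6 states:
        a   b   c  
>  q0   q1  q2  q2 
   q1   q3  q4  q4 
   q2   q4  q0  q0 
 * q3   q5  q5  q5 
   q4   q5  q1  q1 
   q5   q3  q3  q3 
(> = start, * = accepting)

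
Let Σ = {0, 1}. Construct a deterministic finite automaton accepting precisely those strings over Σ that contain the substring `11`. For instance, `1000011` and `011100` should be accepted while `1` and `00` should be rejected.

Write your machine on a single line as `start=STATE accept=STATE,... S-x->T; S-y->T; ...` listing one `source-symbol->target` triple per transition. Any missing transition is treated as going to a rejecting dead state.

States q0..q1 record the length of the longest prefix of `11` that matches the current input suffix. Reaching q2 means `11` has been seen, and we stay there forever. Accept from q2.
        0   1  
>  q0   q0  q1 
   q1   q0  q2 
 * q2   q2  q2 
(> = start, * = accepting)

start=q0; accept=q2; q0-0->q0; q0-1->q1; q1-0->q0; q1-1->q2; q2-0->q2; q2-1->q2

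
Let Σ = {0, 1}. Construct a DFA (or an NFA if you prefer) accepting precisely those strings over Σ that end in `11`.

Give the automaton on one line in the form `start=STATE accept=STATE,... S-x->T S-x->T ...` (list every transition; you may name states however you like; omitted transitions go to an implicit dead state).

Let each state record the length of the longest suffix of the input read so far that is also a prefix of `11`. q1 means the last symbol is `1`; q2 means the last 2 symbols are `11`. Accept only at q2, where the string currently ends in `11`.
3 states suffice.
        0   1  
>  q0   q0  q1 
   q1   q0  q2 
 * q2   q0  q2 
(> = start, * = accepting)

start=q0 accept=q2 q0-0->q0 q0-1->q1 q1-0->q0 q1-1->q2 q2-0->q0 q2-1->q2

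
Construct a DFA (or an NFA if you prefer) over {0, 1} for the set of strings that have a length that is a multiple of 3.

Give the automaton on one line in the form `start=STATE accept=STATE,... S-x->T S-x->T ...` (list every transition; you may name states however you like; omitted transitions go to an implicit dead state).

start=q0 accept=q0 q0-0->q1 q0-1->q1 q1-0->q2 q1-1->q2 q2-0->q0 q2-1->q0

Count input length modulo 3: every symbol advances one step around the cycle q0 → q1 → q2 → q0. Accept at q0.
A 3-state machine:
        0   1  
>* q0   q1  q1 
   q1   q2  q2 
   q2   q0  q0 
(> = start, * = accepting)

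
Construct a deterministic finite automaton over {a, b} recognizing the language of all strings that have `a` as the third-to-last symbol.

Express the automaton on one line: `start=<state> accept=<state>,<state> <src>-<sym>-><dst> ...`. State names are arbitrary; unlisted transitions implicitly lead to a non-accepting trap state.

start=s0 accept=s7,s8,s9,s10 s0-a->s1 s0-b->s2 s1-a->s3 s1-b->s4 s2-a->s5 s2-b->s6 s3-a->s7 s3-b->s8 s4-a->s9 s4-b->s10 s5-a->s11 s5-b->s12 s6-a->s13 s6-b->s14 s7-a->s7 s7-b->s8 s8-a->s9 s8-b->s10 s9-a->s11 s9-b->s12 s10-a->s13 s10-b->s14 s11-a->s7 s11-b->s8 s12-a->s9 s12-b->s10 s13-a->s11 s13-b->s12 s14-a->s13 s14-b->s14

Because acceptance depends on a position counted from the end, the machine has to buffer the most recent 3 symbols. Make each state the string of the last up-to-3 symbols read; on input `x` shift the window left and append `x`. Accept when the buffered window has length 3 and begins with `a`.
A 15-state machine:
          a    b  
>  s0     s1   s2 
   s1     s3   s4 
   s2     s5   s6 
   s3     s7   s8 
   s4     s9  s10 
   s5    s11  s12 
   s6    s13  s14 
 * s7     s7   s8 
 * s8     s9  s10 
 * s9    s11  s12 
 * s10   s13  s14 
   s11    s7   s8 
   s12    s9  s10 
   s13   s11  s12 
   s14   s13  s14 
(> = start, * = accepting)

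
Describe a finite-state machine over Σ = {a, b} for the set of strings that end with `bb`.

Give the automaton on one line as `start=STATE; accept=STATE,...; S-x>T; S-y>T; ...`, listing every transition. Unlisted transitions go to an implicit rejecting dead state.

start=s0; accept=s2; s0-a>s0; s0-b>s1; s1-a>s0; s1-b>s2; s2-a>s0; s2-b>s2

Remember how much of `bb` the current input suffix matches. State s0 means no match yet; s1 means the last symbol is `b`; s2 means the last 2 symbols are `bb`. Only s2 accepts. On a mismatch, fall back to the longest proper suffix that is still a prefix of `bb`.
        a   b  
>  s0   s0  s1 
   s1   s0  s2 
 * s2   s0  s2 
(> = start, * = accepting)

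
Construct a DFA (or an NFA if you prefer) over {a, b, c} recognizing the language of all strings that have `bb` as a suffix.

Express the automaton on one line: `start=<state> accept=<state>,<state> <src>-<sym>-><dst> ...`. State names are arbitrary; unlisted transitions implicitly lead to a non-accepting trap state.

start=q0 accept=q2 q0-a->q0 q0-b->q1 q0-c->q0 q1-a->q0 q1-b->q2 q1-c->q0 q2-a->q0 q2-b->q2 q2-c->q0

Remember how much of `bb` the current input suffix matches. State q0 means no match yet; q1 means the last symbol is `b`; q2 means the last 2 symbols are `bb`. Only q2 accepts. On a mismatch, fall back to the longest proper suffix that is still a prefix of `bb`.
With 3 states:
        a   b   c  
>  q0   q0  q1  q0 
   q1   q0  q2  q0 
 * q2   q0  q2  q0 
(> = start, * = accepting)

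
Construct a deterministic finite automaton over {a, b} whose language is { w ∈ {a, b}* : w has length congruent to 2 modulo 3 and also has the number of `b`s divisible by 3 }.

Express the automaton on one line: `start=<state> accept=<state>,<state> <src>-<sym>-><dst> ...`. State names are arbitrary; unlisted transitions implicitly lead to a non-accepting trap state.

start=q0 accept=q3 q0-a->q1 q0-b->q2 q1-a->q3 q1-b->q4 q2-a->q4 q2-b->q5 q3-a->q0 q3-b->q6 q4-a->q6 q4-b->q7 q5-a->q7 q5-b->q0 q6-a->q2 q6-b->q8 q7-a->q8 q7-b->q1 q8-a->q5 q8-b->q3

Run two small machines in parallel and take their product. The first has 3 states tracking the input length modulo 3; the second has 3 states tracking the count of `b`s modulo 3. A product state is a pair (one from each), accepting exactly when both do.
9 states suffice.
        a   b  
>  q0   q1  q2 
   q1   q3  q4 
   q2   q4  q5 
 * q3   q0  q6 
   q4   q6  q7 
   q5   q7  q0 
   q6   q2  q8 
   q7   q8  q1 
   q8   q5  q3 
(> = start, * = accepting)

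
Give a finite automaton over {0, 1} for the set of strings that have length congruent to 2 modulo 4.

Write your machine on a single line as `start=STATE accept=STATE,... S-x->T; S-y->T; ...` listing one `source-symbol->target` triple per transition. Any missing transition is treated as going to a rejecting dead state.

Only the length mod 4 matters, so use a 4-cycle: from any state, every input symbol moves to the next state, wrapping q3 back to q0. Mark q2 accepting.
With 4 states:
        0   1  
>  q0   q1  q1 
   q1   q2  q2 
 * q2   q3  q3 
   q3   q0  q0 
(> = start, * = accepting)

start=q0; accept=q2; q0-0->q1; q0-1->q1; q1-0->q2; q1-1->q2; q2-0->q3; q2-1->q3; q3-0->q0; q3-1->q0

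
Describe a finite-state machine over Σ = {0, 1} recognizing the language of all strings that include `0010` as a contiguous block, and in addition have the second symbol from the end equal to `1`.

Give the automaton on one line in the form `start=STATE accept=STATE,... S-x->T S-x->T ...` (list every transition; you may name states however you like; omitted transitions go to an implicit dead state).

Run two small machines in parallel and take their product. One (5 states) tracks whether and how much of `0010` has been seen; the other (7 states) tracks the last 2 symbols read. Each combined state is a pair, one component from each; accept when both components accept. After merging equivalent states the machine shrinks.
       0  1 
>  A   B  A 
   B   C  A 
   C   C  D 
   D   E  A 
 * E   F  G 
   F   F  G 
   G   E  H 
 * H   E  H 
(> = start, * = accepting)

start=A accept=E,H A-0->B A-1->A B-0->C B-1->A C-0->C C-1->D D-0->E D-1->A E-0->F E-1->G F-0->F F-1->G G-0->E G-1->H H-0->E H-1->H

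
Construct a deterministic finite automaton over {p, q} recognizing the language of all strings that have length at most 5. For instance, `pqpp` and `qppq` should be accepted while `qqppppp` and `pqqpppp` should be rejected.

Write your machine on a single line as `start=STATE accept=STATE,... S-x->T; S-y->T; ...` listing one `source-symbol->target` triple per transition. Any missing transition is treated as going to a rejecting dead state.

start=s0; accept=s0,s1,s2,s3,s4,s5; s0-p->s1; s0-q->s1; s1-p->s2; s1-q->s2; s2-p->s3; s2-q->s3; s3-p->s4; s3-q->s4; s4-p->s5; s4-q->s5; s5-p->s6; s5-q->s6; s6-p->s6; s6-q->s6

We only need to distinguish lengths 0, 1, …, 5, and '>5'. Chain s0 → s1 → s2 → s3 → s4 → s5 → s6 on every symbol, with s6 looping. Accepting states: {s0, s1, s2, s3, s4, s5}.
        p   q  
>* s0   s1  s1 
 * s1   s2  s2 
 * s2   s3  s3 
 * s3   s4  s4 
 * s4   s5  s5 
 * s5   s6  s6 
   s6   s6  s6 
(> = start, * = accepting)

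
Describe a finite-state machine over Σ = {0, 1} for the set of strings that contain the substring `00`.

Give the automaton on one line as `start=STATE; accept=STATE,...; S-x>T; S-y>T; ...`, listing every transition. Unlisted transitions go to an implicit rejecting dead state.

start=s0; accept=s2; s0-0>s1; s0-1>s0; s1-0>s2; s1-1>s0; s2-0>s2; s2-1>s2

States s0..s1 record the length of the longest prefix of `00` that matches the current input suffix. Reaching s2 means `00` has been seen, and we stay there forever. Accept from s2.
        0   1  
>  s0   s1  s0 
   s1   s2  s0 
 * s2   s2  s2 
(> = start, * = accepting)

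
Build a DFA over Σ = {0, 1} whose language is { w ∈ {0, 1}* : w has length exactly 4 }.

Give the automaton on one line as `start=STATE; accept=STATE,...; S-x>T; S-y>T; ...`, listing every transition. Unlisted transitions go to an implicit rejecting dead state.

start=q0; accept=q4; q0-0>q1; q0-1>q1; q1-0>q2; q1-1>q2; q2-0>q3; q2-1>q3; q3-0>q4; q3-1>q4; q4-0>q5; q4-1>q5; q5-0>q5; q5-1>q5

Count input length up to 5: every symbol moves from q0 toward q5, which means 'more than 4' and absorbs. Accept from {q4}.
A 6-state machine:
        0   1  
>  q0   q1  q1 
   q1   q2  q2 
   q2   q3  q3 
   q3   q4  q4 
 * q4   q5  q5 
   q5   q5  q5 
(> = start, * = accepting)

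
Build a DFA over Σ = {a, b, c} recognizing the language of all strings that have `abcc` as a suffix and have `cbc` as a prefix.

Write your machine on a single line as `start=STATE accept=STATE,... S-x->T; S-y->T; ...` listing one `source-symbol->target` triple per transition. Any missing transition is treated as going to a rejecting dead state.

Handle the two conditions separately and then intersect. One (5 states) tracks how much of the suffix `abcc` has currently been matched; the other (5 states) tracks whether the input so far still matches the prefix `cbc`. Each combined state is a pair, one component from each; accept when both components accept. Equivalent product states are then merged.
9 states suffice.
        a   b   c  
>  s0   s1  s1  s2 
   s1   s1  s1  s1 
   s2   s1  s3  s1 
   s3   s1  s1  s4 
   s4   s5  s4  s4 
   s5   s5  s6  s4 
   s6   s5  s4  s7 
   s7   s5  s4  s8 
 * s8   s5  s4  s4 
(> = start, * = accepting)

start=s0; accept=s8; s0-a->s1; s0-b->s1; s0-c->s2; s1-a->s1; s1-b->s1; s1-c->s1; s2-a->s1; s2-b->s3; s2-c->s1; s3-a->s1; s3-b->s1; s3-c->s4; s4-a->s5; s4-b->s4; s4-c->s4; s5-a->s5; s5-b->s6; s5-c->s4; s6-a->s5; s6-b->s4; s6-c->s7; s7-a->s5; s7-b->s4; s7-c->s8; s8-a->s5; s8-b->s4; s8-c->s4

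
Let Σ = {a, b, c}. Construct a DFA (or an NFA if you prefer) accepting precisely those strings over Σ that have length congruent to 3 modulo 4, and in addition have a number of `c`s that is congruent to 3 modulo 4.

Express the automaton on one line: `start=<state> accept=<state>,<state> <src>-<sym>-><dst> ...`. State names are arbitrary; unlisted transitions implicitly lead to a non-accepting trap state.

Handle the two conditions separately and then intersect. One (4 states) tracks the input length modulo 4; the other (4 states) tracks the count of `c`s modulo 4. Each combined state is a pair, one component from each; accept when both components accept.
16 states suffice.
          a    b    c  
>  q0     q1   q1   q2 
   q1     q3   q3   q4 
   q2     q4   q4   q5 
   q3     q6   q6   q7 
   q4     q7   q7   q8 
   q5     q8   q8   q9 
   q6     q0   q0  q10 
   q7    q10  q10  q11 
   q8    q11  q11  q12 
 * q9    q12  q12   q0 
   q10    q2   q2  q13 
   q11   q13  q13  q14 
   q12   q14  q14   q1 
   q13    q5   q5  q15 
   q14   q15  q15   q3 
   q15    q9   q9   q6 
(> = start, * = accepting)

start=q0 accept=q9 q0-a->q1 q0-b->q1 q0-c->q2 q1-a->q3 q1-b->q3 q1-c->q4 q2-a->q4 q2-b->q4 q2-c->q5 q3-a->q6 q3-b->q6 q3-c->q7 q4-a->q7 q4-b->q7 q4-c->q8 q5-a->q8 q5-b->q8 q5-c->q9 q6-a->q0 q6-b->q0 q6-c->q10 q7-a->q10 q7-b->q10 q7-c->q11 q8-a->q11 q8-b->q11 q8-c->q12 q9-a->q12 q9-b->q12 q9-c->q0 q10-a->q2 q10-b->q2 q10-c->q13 q11-a->q13 q11-b->q13 q11-c->q14 q12-a->q14 q12-b->q14 q12-c->q1 q13-a->q5 q13-b->q5 q13-c->q15 q14-a->q15 q14-b->q15 q14-c->q3 q15-a->q9 q15-b->q9 q15-c->q6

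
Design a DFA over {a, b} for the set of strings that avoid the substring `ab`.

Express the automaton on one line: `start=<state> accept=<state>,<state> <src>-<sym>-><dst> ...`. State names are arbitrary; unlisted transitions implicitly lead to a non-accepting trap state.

Track partial matches of the forbidden pattern `ab`. State S2 is a dead state reached once `ab` has occurred; every other state accepts. S0 means no part of `ab` is currently matched.
        a   b  
>* S0   S1  S0 
 * S1   S1  S2 
   S2   S2  S2 
(> = start, * = accepting)

start=S0 accept=S0,S1 S0-a->S1 S0-b->S0 S1-a->S1 S1-b->S2 S2-a->S2 S2-b->S2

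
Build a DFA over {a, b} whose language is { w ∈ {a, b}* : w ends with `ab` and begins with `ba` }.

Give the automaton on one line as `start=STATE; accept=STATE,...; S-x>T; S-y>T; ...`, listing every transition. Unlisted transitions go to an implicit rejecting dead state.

Handle the two conditions separately and then intersect. The first has 3 states tracking how much of the suffix `ab` has currently been matched; the second has 4 states tracking whether the input so far still matches the prefix `ba`. A product state is a pair (one from each), accepting exactly when both do. Equivalent product states are then merged.
        a   b  
>  s0   s1  s2 
   s1   s1  s1 
   s2   s3  s1 
   s3   s3  s4 
 * s4   s3  s5 
   s5   s3  s5 
(> = start, * = accepting)

start=s0; accept=s4; s0-a>s1; s0-b>s2; s1-a>s1; s1-b>s1; s2-a>s3; s2-b>s1; s3-a>s3; s3-b>s4; s4-a>s3; s4-b>s5; s5-a>s3; s5-b>s5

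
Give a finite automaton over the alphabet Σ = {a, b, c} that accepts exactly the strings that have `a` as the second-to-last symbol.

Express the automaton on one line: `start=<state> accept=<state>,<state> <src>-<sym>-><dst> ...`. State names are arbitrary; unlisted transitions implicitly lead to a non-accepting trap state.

start=S0 accept=S4,S5,S6 S0-a->S1 S0-b->S2 S0-c->S3 S1-a->S4 S1-b->S5 S1-c->S6 S2-a->S7 S2-b->S8 S2-c->S9 S3-a->S10 S3-b->S11 S3-c->S12 S4-a->S4 S4-b->S5 S4-c->S6 S5-a->S7 S5-b->S8 S5-c->S9 S6-a->S10 S6-b->S11 S6-c->S12 S7-a->S4 S7-b->S5 S7-c->S6 S8-a->S7 S8-b->S8 S8-c->S9 S9-a->S10 S9-b->S11 S9-c->S12 S10-a->S4 S10-b->S5 S10-c->S6 S11-a->S7 S11-b->S8 S11-c->S9 S12-a->S10 S12-b->S11 S12-c->S12

Because acceptance depends on a position counted from the end, the machine has to buffer the most recent 2 symbols. Make each state the string of the last up-to-2 symbols read; on input `x` shift the window left and append `x`. Accept when the buffered window has length 2 and begins with `a`.
A 13-state machine:
          a    b    c  
>  S0     S1   S2   S3 
   S1     S4   S5   S6 
   S2     S7   S8   S9 
   S3    S10  S11  S12 
 * S4     S4   S5   S6 
 * S5     S7   S8   S9 
 * S6    S10  S11  S12 
   S7     S4   S5   S6 
   S8     S7   S8   S9 
   S9    S10  S11  S12 
   S10    S4   S5   S6 
   S11    S7   S8   S9 
   S12   S10  S11  S12 
(> = start, * = accepting)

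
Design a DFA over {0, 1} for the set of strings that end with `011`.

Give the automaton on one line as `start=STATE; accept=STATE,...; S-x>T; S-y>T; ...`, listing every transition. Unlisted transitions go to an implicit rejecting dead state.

start=q0; accept=q3; q0-0>q1; q0-1>q0; q1-0>q1; q1-1>q2; q2-0>q1; q2-1>q3; q3-0>q1; q3-1>q0

Let each state record the length of the longest suffix of the input read so far that is also a prefix of `011`. q1 means the last symbol is `0`; q2 means the last 2 symbols are `01`; q3 means the last 3 symbols are `011`. Accept only at q3, where the string currently ends in `011`.
4 states suffice.
        0   1  
>  q0   q1  q0 
   q1   q1  q2 
   q2   q1  q3 
 * q3   q1  q0 
(> = start, * = accepting)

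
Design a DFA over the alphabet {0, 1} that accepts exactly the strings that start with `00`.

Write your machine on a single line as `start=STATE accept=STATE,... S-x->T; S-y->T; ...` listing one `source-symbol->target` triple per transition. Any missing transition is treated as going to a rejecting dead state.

start=q0; accept=q2; q0-0->q1; q0-1->q3; q1-0->q2; q1-1->q3; q2-0->q2; q2-1->q2; q3-0->q3; q3-1->q3

Walk along `00` while the input agrees: from q0 take `0` to q1, and so on. Any deviation drops to the rejecting sink q3. Once q2 is reached the prefix is confirmed and every continuation is accepted.
4 states suffice.
        0   1  
>  q0   q1  q3 
   q1   q2  q3 
 * q2   q2  q2 
   q3   q3  q3 
(> = start, * = accepting)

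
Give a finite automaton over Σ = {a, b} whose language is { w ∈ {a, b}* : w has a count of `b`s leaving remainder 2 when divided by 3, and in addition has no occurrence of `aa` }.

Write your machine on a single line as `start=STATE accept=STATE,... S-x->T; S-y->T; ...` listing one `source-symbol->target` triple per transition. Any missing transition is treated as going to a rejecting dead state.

start=S0; accept=S5,S6; S0-a->S1; S0-b->S2; S1-a->S3; S1-b->S2; S2-a->S4; S2-b->S5; S3-a->S3; S3-b->S3; S4-a->S3; S4-b->S5; S5-a->S6; S5-b->S0; S6-a->S3; S6-b->S0

Run two small machines in parallel and take their product. The first has 3 states tracking the count of `b`s modulo 3; the second has 3 states tracking partial matches of the forbidden pattern `aa`. A product state is a pair (one from each), accepting exactly when both do. Minimizing collapses redundant product states.
        a   b  
>  S0   S1  S2 
   S1   S3  S2 
   S2   S4  S5 
   S3   S3  S3 
   S4   S3  S5 
 * S5   S6  S0 
 * S6   S3  S0 
(> = start, * = accepting)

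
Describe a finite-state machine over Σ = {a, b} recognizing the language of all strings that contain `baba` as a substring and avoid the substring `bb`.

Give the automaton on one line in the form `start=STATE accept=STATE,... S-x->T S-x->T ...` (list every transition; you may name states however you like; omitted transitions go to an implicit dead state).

Run two small machines in parallel and take their product. One (5 states) tracks whether and how much of `baba` has been seen; the other (3 states) tracks partial matches of the forbidden pattern `bb`. Each combined state is a pair, one component from each; accept when both components accept.
          a    b  
>  q0     q0   q1 
   q1     q2   q3 
   q2     q0   q4 
   q3     q5   q3 
   q4     q6   q3 
   q5     q7   q8 
 * q6     q6   q9 
   q7     q7   q3 
   q8    q10   q3 
 * q9     q6  q10 
   q10   q10  q10 
(> = start, * = accepting)

start=q0 accept=q6,q9 q0-a->q0 q0-b->q1 q1-a->q2 q1-b->q3 q2-a->q0 q2-b->q4 q3-a->q5 q3-b->q3 q4-a->q6 q4-b->q3 q5-a->q7 q5-b->q8 q6-a->q6 q6-b->q9 q7-a->q7 q7-b->q3 q8-a->q10 q8-b->q3 q9-a->q6 q9-b->q10 q10-a->q10 q10-b->q10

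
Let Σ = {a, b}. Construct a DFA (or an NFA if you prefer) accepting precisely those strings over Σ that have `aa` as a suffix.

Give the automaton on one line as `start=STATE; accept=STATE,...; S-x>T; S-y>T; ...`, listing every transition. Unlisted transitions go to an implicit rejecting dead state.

start=q0; accept=q2; q0-a>q1; q0-b>q0; q1-a>q2; q1-b>q0; q2-a>q2; q2-b>q0

Remember how much of `aa` the current input suffix matches. State q0 means no match yet; q1 means the last symbol is `a`; q2 means the last 2 symbols are `aa`. Only q2 accepts. On a mismatch, fall back to the longest proper suffix that is still a prefix of `aa`.
3 states suffice.
        a   b  
>  q0   q1  q0 
   q1   q2  q0 
 * q2   q2  q0 
(> = start, * = accepting)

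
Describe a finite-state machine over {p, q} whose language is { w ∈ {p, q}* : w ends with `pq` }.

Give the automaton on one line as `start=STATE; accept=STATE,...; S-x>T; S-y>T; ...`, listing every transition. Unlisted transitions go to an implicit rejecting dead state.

Remember how much of `pq` the current input suffix matches. State S0 means no match yet; S1 means the last symbol is `p`; S2 means the last 2 symbols are `pq`. Only S2 accepts. On a mismatch, fall back to the longest proper suffix that is still a prefix of `pq`.
        p   q  
>  S0   S1  S0 
   S1   S1  S2 
 * S2   S1  S0 
(> = start, * = accepting)

start=S0; accept=S2; S0-p>S1; S0-q>S0; S1-p>S1; S1-q>S2; S2-p>S1; S2-q>S0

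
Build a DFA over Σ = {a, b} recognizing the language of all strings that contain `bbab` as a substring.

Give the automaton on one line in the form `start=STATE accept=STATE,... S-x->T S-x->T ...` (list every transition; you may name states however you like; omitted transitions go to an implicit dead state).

States q0..q3 record the length of the longest prefix of `bbab` that matches the current input suffix. Reaching q4 means `bbab` has been seen, and we stay there forever. Accept from q4.
5 states suffice.
        a   b  
>  q0   q0  q1 
   q1   q0  q2 
   q2   q3  q2 
   q3   q0  q4 
 * q4   q4  q4 
(> = start, * = accepting)

start=q0 accept=q4 q0-a->q0 q0-b->q1 q1-a->q0 q1-b->q2 q2-a->q3 q2-b->q2 q3-a->q0 q3-b->q4 q4-a->q4 q4-b->q4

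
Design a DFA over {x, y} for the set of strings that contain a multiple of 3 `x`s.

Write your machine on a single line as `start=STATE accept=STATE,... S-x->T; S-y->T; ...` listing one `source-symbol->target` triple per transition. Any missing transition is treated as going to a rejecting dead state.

The only thing that matters is how many `x`s have appeared, reduced mod 3. Use one state per residue: s0 for 0, …, s2 for 2. Reading `x` moves to the next residue; anything else stays put. s0 is accepting.
3 states suffice.
        x   y  
>* s0   s1  s0 
   s1   s2  s1 
   s2   s0  s2 
(> = start, * = accepting)

start=s0; accept=s0; s0-x->s1; s0-y->s0; s1-x->s2; s1-y->s1; s2-x->s0; s2-y->s2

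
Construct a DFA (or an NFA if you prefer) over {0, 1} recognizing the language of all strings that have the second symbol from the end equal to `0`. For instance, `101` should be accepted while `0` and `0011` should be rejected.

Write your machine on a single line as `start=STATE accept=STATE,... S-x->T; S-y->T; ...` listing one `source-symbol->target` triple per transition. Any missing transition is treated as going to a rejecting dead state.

start=s0; accept=s3,s4; s0-0->s1; s0-1->s2; s1-0->s3; s1-1->s4; s2-0->s5; s2-1->s6; s3-0->s3; s3-1->s4; s4-0->s5; s4-1->s6; s5-0->s3; s5-1->s4; s6-0->s5; s6-1->s6

A DFA must remember the last 2 symbols (since which symbol is second-to-last isn't known until the input ends). Use one state per possible window of the last ≤2 symbols; accept from those whose window starts with `0`.
        0   1  
>  s0   s1  s2 
   s1   s3  s4 
   s2   s5  s6 
 * s3   s3  s4 
 * s4   s5  s6 
   s5   s3  s4 
   s6   s5  s6 
(> = start, * = accepting)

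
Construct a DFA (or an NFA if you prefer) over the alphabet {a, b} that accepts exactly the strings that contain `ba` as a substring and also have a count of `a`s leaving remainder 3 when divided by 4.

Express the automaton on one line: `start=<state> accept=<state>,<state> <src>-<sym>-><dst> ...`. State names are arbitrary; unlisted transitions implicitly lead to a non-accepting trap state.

start=s0 accept=s10 s0-a->s1 s0-b->s2 s1-a->s3 s1-b->s4 s2-a->s5 s2-b->s2 s3-a->s6 s3-b->s7 s4-a->s8 s4-b->s4 s5-a->s8 s5-b->s5 s6-a->s0 s6-b->s9 s7-a->s10 s7-b->s7 s8-a->s10 s8-b->s8 s9-a->s11 s9-b->s9 s10-a->s11 s10-b->s10 s11-a->s5 s11-b->s11

Run two small machines in parallel and take their product. The first has 3 states tracking whether and how much of `ba` has been seen; the second has 4 states tracking the count of `a`s modulo 4. A product state is a pair (one from each), accepting exactly when both do.
12 states suffice.
          a    b  
>  s0     s1   s2 
   s1     s3   s4 
   s2     s5   s2 
   s3     s6   s7 
   s4     s8   s4 
   s5     s8   s5 
   s6     s0   s9 
   s7    s10   s7 
   s8    s10   s8 
   s9    s11   s9 
 * s10   s11  s10 
   s11    s5  s11 
(> = start, * = accepting)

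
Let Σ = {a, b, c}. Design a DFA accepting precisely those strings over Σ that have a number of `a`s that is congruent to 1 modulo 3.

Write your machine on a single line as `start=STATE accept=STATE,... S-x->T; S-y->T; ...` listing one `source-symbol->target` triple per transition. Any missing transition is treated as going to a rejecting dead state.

start=q0; accept=q1; q0-a->q1; q0-b->q0; q0-c->q0; q1-a->q2; q1-b->q1; q1-c->q1; q2-a->q0; q2-b->q2; q2-c->q2

The only thing that matters is how many `a`s have appeared, reduced mod 3. Use one state per residue: q0 for 0, …, q2 for 2. Reading `a` moves to the next residue; anything else stays put. q1 is accepting.
3 states suffice.
        a   b   c  
>  q0   q1  q0  q0 
 * q1   q2  q1  q1 
   q2   q0  q2  q2 
(> = start, * = accepting)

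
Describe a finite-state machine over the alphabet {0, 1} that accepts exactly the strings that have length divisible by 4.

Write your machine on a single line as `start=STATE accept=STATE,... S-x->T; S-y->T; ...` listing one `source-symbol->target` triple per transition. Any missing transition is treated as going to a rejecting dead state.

Count input length modulo 4: every symbol advances one step around the cycle S0 → S1 → S2 → S3 → S0. Accept at S0.
A 4-state machine:
        0   1  
>* S0   S1  S1 
   S1   S2  S2 
   S2   S3  S3 
   S3   S0  S0 
(> = start, * = accepting)

start=S0; accept=S0; S0-0->S1; S0-1->S1; S1-0->S2; S1-1->S2; S2-0->S3; S2-1->S3; S3-0->S0; S3-1->S0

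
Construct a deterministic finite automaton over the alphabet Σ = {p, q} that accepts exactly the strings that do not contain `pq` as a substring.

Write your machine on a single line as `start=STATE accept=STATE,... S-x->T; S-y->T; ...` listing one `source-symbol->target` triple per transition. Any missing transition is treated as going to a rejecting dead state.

Track partial matches of the forbidden pattern `pq`. State s2 is a dead state reached once `pq` has occurred; every other state accepts. s0 means no part of `pq` is currently matched.
A 3-state machine:
        p   q  
>* s0   s1  s0 
 * s1   s1  s2 
   s2   s2  s2 
(> = start, * = accepting)

start=s0; accept=s0,s1; s0-p->s1; s0-q->s0; s1-p->s1; s1-q->s2; s2-p->s2; s2-q->s2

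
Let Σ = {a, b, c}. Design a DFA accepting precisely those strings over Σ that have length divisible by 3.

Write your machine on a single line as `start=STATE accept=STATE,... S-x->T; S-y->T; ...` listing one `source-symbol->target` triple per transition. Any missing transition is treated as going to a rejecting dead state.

Only the length mod 3 matters, so use a 3-cycle: from any state, every input symbol moves to the next state, wrapping s2 back to s0. Mark s0 accepting.
With 3 states:
        a   b   c  
>* s0   s1  s1  s1 
   s1   s2  s2  s2 
   s2   s0  s0  s0 
(> = start, * = accepting)

start=s0; accept=s0; s0-a->s1; s0-b->s1; s0-c->s1; s1-a->s2; s1-b->s2; s1-c->s2; s2-a->s0; s2-b->s0; s2-c->s0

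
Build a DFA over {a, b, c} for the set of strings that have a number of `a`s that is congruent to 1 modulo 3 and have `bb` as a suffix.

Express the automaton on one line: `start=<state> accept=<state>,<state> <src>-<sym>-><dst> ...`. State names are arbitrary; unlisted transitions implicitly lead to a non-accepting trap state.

Run two small machines in parallel and take their product. The first has 3 states tracking the count of `a`s modulo 3; the second has 3 states tracking how much of the suffix `bb` has currently been matched. A product state is a pair (one from each), accepting exactly when both do.
A 9-state machine:
        a   b   c  
>  S0   S1  S2  S0 
   S1   S3  S4  S1 
   S2   S1  S5  S0 
   S3   S0  S6  S3 
   S4   S3  S7  S1 
   S5   S1  S5  S0 
   S6   S0  S8  S3 
 * S7   S3  S7  S1 
   S8   S0  S8  S3 
(> = start, * = accepting)

start=S0 accept=S7 S0-a->S1 S0-b->S2 S0-c->S0 S1-a->S3 S1-b->S4 S1-c->S1 S2-a->S1 S2-b->S5 S2-c->S0 S3-a->S0 S3-b->S6 S3-c->S3 S4-a->S3 S4-b->S7 S4-c->S1 S5-a->S1 S5-b->S5 S5-c->S0 S6-a->S0 S6-b->S8 S6-c->S3 S7-a->S3 S7-b->S7 S7-c->S1 S8-a->S0 S8-b->S8 S8-c->S3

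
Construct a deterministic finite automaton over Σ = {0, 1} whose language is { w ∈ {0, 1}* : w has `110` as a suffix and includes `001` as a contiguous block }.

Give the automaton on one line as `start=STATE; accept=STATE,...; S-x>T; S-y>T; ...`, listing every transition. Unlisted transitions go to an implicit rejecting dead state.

start=q0; accept=q9; q0-0>q1; q0-1>q2; q1-0>q3; q1-1>q2; q2-0>q1; q2-1>q4; q3-0>q3; q3-1>q5; q4-0>q6; q4-1>q4; q5-0>q7; q5-1>q8; q6-0>q3; q6-1>q2; q7-0>q7; q7-1>q5; q8-0>q9; q8-1>q8; q9-0>q7; q9-1>q5

Handle the two conditions separately and then intersect. The first has 4 states tracking how much of the suffix `110` has currently been matched; the second has 4 states tracking whether and how much of `001` has been seen. A product state is a pair (one from each), accepting exactly when both do.
With 10 states:
        0   1  
>  q0   q1  q2 
   q1   q3  q2 
   q2   q1  q4 
   q3   q3  q5 
   q4   q6  q4 
   q5   q7  q8 
   q6   q3  q2 
   q7   q7  q5 
   q8   q9  q8 
 * q9   q7  q5 
(> = start, * = accepting)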